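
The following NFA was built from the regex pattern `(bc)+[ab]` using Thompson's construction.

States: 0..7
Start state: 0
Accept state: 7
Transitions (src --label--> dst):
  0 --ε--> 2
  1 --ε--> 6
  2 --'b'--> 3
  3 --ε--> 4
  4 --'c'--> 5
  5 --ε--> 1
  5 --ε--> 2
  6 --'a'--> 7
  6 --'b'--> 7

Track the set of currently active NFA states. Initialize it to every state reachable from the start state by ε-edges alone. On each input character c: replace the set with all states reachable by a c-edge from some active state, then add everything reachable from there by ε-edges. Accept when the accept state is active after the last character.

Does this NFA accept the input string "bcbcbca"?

Answer: ACCEPT

Steps:
start: ε-closure({0}) = {0,2}
'b' @ 1: {3,4}
'c' @ 2: {1,2,5,6}
'b' @ 3: {3,4,7}  [accepting]
'c' @ 4: {1,2,5,6}
'b' @ 5: {3,4,7}  [accepting]
'c' @ 6: {1,2,5,6}
'a' @ 7: {7}  [accepting]
after full input: {7}  (accept=7 in)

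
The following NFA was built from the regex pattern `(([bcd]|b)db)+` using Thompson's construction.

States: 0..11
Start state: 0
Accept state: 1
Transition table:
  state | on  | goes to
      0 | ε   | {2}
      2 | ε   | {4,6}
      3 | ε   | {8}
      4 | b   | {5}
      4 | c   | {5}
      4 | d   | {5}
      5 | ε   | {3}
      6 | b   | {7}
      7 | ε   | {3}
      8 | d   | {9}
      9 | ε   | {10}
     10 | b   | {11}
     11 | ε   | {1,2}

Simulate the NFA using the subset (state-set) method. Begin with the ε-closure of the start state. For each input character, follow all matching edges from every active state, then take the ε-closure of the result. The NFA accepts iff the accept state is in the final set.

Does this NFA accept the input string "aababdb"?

initial (ε-close {0}): {0,2,4,6}
'a' @ 1: {}  — dead — no transitions
rest 'ababdb' ignored (set empty)
end set {} — state 1 not in

Answer: REJECT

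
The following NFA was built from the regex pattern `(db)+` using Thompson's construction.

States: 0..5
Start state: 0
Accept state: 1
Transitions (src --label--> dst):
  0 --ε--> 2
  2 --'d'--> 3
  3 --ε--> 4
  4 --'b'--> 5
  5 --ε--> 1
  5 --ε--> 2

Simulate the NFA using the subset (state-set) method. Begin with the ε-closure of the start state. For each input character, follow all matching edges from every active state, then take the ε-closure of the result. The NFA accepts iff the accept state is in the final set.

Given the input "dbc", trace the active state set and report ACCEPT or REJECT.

initial (ε-close {0}): {0,2}
'd' @ 1: {3,4}
'b' @ 2: {1,2,5}  [accepting]
'c' @ 3: {}  — dead — no transitions
final: {}; accept 1 not in set

Answer: REJECT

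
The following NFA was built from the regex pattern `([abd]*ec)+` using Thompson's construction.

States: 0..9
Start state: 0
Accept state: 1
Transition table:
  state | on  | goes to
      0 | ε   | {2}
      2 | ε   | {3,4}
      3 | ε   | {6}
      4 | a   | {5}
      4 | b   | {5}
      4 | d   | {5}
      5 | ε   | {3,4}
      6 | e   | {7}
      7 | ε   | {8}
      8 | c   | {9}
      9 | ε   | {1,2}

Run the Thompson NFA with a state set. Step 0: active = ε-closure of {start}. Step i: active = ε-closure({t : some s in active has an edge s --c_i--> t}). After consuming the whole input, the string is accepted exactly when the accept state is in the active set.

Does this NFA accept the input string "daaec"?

Answer: ACCEPT

Steps:
initial (ε-close {0}): {0,2,3,4,6}
'd' @ 1: {3,4,5,6}
'a' @ 2: {3,4,5,6}
'a' @ 3: {3,4,5,6}
'e' @ 4: {7,8}
'c' @ 5: {1,2,3,4,6,9}  ✓accept
end set {1,2,3,4,6,9} — state 1 in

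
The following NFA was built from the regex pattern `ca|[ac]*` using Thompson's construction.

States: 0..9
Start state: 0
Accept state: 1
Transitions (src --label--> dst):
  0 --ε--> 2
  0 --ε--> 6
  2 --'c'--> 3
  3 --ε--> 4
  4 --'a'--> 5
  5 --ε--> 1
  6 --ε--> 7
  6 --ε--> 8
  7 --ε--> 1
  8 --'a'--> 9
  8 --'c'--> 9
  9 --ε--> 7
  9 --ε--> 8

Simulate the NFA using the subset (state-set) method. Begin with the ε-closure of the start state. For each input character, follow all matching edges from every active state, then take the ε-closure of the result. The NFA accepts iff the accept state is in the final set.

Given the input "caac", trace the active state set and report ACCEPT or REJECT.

Answer: ACCEPT

Trace:
start: ε-closure({0}) = {0,1,2,6,7,8}
'c' @ 1: {1,3,4,7,8,9}  [accepting]
'a' @ 2: {1,5,7,8,9}  [accepting]
'a' @ 3: {1,7,8,9}  [accepting]
'c' @ 4: {1,7,8,9}  [accepting]
after full input: {1,7,8,9}  (accept=1 in)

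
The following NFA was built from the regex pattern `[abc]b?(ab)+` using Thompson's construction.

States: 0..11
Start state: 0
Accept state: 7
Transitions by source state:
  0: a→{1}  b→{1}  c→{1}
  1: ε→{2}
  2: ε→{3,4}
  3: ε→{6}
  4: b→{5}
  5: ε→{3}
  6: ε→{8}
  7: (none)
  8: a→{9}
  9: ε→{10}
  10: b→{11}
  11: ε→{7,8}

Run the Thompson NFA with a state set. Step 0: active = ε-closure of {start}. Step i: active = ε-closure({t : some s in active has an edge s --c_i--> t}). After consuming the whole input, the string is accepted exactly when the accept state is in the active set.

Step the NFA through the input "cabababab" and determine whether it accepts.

initial (ε-close {0}): {0}
'c' @ 1: {1,2,3,4,6,8}
'a' @ 2: {9,10}
'b' @ 3: {7,8,11}  (accept∈set)
'a' @ 4: {9,10}
'b' @ 5: {7,8,11}  (accept∈set)
'a' @ 6: {9,10}
'b' @ 7: {7,8,11}  (accept∈set)
'a' @ 8: {9,10}
'b' @ 9: {7,8,11}  (accept∈set)
end set {7,8,11} — state 7 in

Answer: ACCEPT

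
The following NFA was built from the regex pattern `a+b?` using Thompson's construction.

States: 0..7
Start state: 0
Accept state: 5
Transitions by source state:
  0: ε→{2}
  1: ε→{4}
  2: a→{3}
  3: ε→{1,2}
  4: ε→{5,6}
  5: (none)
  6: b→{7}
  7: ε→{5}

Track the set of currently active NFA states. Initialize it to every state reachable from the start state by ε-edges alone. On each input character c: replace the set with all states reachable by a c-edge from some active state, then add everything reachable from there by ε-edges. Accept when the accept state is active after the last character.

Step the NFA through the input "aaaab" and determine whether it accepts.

start: ε-closure({0}) = {0,2}
'a' @ 1: {1,2,3,4,5,6}  [accepting]
'a' @ 2: {1,2,3,4,5,6}  [accepting]
'a' @ 3: {1,2,3,4,5,6}  [accepting]
'a' @ 4: {1,2,3,4,5,6}  [accepting]
'b' @ 5: {5,7}  [accepting]
end set {5,7} — state 5 in

Answer: ACCEPT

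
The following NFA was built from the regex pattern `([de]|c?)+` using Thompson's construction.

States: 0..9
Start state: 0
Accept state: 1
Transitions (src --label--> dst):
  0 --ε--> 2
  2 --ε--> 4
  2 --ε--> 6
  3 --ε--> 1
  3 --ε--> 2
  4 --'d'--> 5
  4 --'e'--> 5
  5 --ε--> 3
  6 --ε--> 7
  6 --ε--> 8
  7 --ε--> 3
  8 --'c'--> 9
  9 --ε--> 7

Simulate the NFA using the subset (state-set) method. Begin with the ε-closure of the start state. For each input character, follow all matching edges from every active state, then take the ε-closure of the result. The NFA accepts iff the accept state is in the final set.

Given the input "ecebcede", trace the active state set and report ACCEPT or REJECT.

initial (ε-close {0}): {0,1,2,3,4,6,7,8}
'e' @ 1: {1,2,3,4,5,6,7,8}  [accepting]
'c' @ 2: {1,2,3,4,6,7,8,9}  [accepting]
'e' @ 3: {1,2,3,4,5,6,7,8}  [accepting]
'b' @ 4: {}  — no active states
rest 'cede' ignored (set empty)
final: {}; accept 1 not in set

Answer: REJECT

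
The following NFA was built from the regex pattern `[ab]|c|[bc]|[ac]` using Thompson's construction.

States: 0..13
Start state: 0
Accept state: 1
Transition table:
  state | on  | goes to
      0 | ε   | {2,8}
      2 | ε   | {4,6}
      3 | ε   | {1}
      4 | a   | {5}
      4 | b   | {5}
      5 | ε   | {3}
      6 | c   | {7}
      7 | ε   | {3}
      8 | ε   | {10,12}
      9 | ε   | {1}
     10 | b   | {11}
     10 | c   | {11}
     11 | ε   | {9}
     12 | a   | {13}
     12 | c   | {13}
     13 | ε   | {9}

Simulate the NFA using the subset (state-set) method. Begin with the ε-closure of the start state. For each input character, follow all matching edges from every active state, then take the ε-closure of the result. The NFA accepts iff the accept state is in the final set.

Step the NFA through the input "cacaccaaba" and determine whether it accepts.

start: ε-closure({0}) = {0,2,4,6,8,10,12}
'c' @ 1: {1,3,7,9,11,13}  [accepting]
'a' @ 2: {}  — no active states
rest 'caccaaba' ignored (set empty)
end set {} — state 1 not in

Answer: REJECT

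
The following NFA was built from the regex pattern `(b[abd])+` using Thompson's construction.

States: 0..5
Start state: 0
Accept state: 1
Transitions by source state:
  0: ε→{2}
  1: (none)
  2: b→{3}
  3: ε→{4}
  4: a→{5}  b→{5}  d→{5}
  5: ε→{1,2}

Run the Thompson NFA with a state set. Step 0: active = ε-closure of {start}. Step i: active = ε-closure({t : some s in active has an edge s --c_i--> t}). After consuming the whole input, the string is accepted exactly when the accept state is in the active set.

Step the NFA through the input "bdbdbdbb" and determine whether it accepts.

Answer: ACCEPT

Derivation:
start: ε-closure({0}) = {0,2}
'b' @ 1: {3,4}
'd' @ 2: {1,2,5}  (accept∈set)
'b' @ 3: {3,4}
'd' @ 4: {1,2,5}  (accept∈set)
'b' @ 5: {3,4}
'd' @ 6: {1,2,5}  (accept∈set)
'b' @ 7: {3,4}
'b' @ 8: {1,2,5}  (accept∈set)
end set {1,2,5} — state 1 in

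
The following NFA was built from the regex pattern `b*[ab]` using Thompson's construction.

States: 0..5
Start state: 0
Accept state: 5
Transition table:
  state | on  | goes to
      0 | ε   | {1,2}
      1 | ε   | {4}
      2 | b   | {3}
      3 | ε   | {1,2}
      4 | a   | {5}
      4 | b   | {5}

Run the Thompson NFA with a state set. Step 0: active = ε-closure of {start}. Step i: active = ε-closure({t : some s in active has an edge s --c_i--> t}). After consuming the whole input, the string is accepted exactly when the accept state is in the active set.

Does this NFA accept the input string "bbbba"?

Answer: ACCEPT

Trace:
start: ε-closure({0}) = {0,1,2,4}
'b' @ 1: {1,2,3,4,5}  ✓accept
'b' @ 2: {1,2,3,4,5}  ✓accept
'b' @ 3: {1,2,3,4,5}  ✓accept
'b' @ 4: {1,2,3,4,5}  ✓accept
'a' @ 5: {5}  ✓accept
after full input: {5}  (accept=5 in)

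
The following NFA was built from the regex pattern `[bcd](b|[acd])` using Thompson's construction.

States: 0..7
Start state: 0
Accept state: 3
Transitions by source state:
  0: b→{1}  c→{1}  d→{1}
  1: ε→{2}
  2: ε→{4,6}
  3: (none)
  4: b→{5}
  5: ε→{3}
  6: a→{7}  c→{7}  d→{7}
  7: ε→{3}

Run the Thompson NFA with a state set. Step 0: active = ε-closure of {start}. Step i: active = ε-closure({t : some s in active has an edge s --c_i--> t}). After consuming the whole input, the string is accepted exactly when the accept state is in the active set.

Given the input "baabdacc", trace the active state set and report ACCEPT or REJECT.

S₀ = ε-closure({0}) = {0}
'b' @ 1: {1,2,4,6}
'a' @ 2: {3,7}  (accept∈set)
'a' @ 3: {}  — no active states
rest 'bdacc' ignored (set empty)
final: {}; accept 3 not in set

Answer: REJECT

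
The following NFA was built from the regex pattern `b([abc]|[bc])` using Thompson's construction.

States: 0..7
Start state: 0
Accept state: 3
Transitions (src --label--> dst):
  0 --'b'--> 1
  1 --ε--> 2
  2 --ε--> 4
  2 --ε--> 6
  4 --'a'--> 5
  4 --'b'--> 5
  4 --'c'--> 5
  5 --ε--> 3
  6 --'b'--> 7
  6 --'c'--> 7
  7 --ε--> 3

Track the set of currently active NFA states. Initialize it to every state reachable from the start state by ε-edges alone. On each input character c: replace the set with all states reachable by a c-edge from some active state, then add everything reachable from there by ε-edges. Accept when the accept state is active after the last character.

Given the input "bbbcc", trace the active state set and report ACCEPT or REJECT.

Answer: REJECT

Steps:
S₀ = ε-closure({0}) = {0}
'b' @ 1: {1,2,4,6}
'b' @ 2: {3,5,7}  ✓accept
'b' @ 3: {}  — no active states
rest 'cc' ignored (set empty)
final: {}; accept 3 not in set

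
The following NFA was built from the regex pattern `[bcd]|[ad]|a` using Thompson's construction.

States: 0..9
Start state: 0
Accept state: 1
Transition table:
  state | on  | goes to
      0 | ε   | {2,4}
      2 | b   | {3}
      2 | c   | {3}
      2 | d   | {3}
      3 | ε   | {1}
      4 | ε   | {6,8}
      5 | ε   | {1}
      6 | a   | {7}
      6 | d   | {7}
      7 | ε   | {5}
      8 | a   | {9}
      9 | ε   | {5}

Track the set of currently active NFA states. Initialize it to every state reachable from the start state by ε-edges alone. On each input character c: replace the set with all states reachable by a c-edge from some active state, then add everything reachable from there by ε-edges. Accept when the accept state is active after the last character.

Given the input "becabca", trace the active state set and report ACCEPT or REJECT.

Answer: REJECT

Steps:
S₀ = ε-closure({0}) = {0,2,4,6,8}
'b' @ 1: {1,3}  [accepting]
'e' @ 2: {}  — state set empty
rest 'cabca' ignored (set empty)
after full input: {}  (accept=1 not in)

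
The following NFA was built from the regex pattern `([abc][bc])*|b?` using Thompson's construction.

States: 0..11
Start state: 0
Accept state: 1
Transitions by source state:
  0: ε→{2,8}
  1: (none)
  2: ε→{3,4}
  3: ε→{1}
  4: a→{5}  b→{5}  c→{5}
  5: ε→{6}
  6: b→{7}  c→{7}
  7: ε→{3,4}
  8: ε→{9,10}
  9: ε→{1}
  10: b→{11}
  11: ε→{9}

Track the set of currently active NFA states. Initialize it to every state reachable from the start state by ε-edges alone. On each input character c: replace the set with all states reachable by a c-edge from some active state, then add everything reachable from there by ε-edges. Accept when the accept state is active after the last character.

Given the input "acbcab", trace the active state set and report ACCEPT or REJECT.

Answer: ACCEPT

Steps:
start: ε-closure({0}) = {0,1,2,3,4,8,9,10}
'a' @ 1: {5,6}
'c' @ 2: {1,3,4,7}  [accepting]
'b' @ 3: {5,6}
'c' @ 4: {1,3,4,7}  [accepting]
'a' @ 5: {5,6}
'b' @ 6: {1,3,4,7}  [accepting]
after full input: {1,3,4,7}  (accept=1 in)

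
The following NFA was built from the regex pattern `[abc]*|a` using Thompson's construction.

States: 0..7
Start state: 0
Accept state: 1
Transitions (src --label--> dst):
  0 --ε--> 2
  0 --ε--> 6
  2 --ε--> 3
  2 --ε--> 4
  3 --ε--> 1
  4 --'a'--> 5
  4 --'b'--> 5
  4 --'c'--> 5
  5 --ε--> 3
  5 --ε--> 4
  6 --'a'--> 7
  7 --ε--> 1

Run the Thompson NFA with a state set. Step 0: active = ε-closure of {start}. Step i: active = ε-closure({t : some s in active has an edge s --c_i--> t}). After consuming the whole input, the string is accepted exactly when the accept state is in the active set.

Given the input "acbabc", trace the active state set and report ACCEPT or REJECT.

initial (ε-close {0}): {0,1,2,3,4,6}
'a' @ 1: {1,3,4,5,7}  (accept∈set)
'c' @ 2: {1,3,4,5}  (accept∈set)
'b' @ 3: {1,3,4,5}  (accept∈set)
'a' @ 4: {1,3,4,5}  (accept∈set)
'b' @ 5: {1,3,4,5}  (accept∈set)
'c' @ 6: {1,3,4,5}  (accept∈set)
after full input: {1,3,4,5}  (accept=1 in)

Answer: ACCEPT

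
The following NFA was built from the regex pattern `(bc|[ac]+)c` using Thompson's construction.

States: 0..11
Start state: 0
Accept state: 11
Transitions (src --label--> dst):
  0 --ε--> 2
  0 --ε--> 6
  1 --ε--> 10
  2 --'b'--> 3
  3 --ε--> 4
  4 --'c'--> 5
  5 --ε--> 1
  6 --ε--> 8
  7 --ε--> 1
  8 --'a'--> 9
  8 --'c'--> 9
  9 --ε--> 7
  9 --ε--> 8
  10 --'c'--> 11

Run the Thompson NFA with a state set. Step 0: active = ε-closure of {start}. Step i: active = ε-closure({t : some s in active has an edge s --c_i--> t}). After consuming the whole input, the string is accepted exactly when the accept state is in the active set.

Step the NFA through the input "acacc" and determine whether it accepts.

Answer: ACCEPT

Steps:
initial (ε-close {0}): {0,2,6,8}
'a' @ 1: {1,7,8,9,10}
'c' @ 2: {1,7,8,9,10,11}  [accepting]
'a' @ 3: {1,7,8,9,10}
'c' @ 4: {1,7,8,9,10,11}  [accepting]
'c' @ 5: {1,7,8,9,10,11}  [accepting]
final: {1,7,8,9,10,11}; accept 11 in set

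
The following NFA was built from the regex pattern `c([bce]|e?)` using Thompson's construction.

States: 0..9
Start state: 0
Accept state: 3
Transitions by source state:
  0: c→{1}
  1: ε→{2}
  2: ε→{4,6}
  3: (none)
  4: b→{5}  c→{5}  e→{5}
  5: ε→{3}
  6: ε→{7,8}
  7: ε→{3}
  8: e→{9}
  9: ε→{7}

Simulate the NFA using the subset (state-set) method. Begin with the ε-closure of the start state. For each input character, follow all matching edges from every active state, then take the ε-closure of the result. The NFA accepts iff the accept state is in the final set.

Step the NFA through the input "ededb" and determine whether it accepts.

start: ε-closure({0}) = {0}
'e' @ 1: {}  — dead — no transitions
rest 'dedb' ignored (set empty)
final: {}; accept 3 not in set

Answer: REJECT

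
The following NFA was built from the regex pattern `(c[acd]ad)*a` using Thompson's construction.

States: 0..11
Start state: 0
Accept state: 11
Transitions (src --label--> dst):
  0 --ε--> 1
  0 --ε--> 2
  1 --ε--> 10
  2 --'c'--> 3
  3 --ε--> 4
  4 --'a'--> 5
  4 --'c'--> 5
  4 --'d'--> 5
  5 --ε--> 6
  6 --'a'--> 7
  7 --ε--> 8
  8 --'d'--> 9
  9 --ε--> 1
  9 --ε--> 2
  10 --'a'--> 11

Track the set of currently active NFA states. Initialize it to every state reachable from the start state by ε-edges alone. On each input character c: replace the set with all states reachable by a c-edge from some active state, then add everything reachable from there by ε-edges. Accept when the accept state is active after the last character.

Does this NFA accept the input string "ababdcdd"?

Answer: REJECT

Steps:
start: ε-closure({0}) = {0,1,2,10}
'a' @ 1: {11}  [accepting]
'b' @ 2: {}  — state set empty
rest 'abdcdd' ignored (set empty)
final: {}; accept 11 not in set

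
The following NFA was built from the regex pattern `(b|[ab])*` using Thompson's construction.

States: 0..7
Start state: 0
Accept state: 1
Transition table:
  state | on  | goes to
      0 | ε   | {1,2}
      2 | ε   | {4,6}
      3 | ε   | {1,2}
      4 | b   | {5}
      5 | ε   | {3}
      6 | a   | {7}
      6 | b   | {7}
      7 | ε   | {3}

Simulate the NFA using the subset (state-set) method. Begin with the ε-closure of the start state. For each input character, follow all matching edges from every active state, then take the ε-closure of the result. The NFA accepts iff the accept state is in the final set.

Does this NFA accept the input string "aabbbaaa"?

S₀ = ε-closure({0}) = {0,1,2,4,6}
'a' @ 1: {1,2,3,4,6,7}  (accept∈set)
'a' @ 2: {1,2,3,4,6,7}  (accept∈set)
'b' @ 3: {1,2,3,4,5,6,7}  (accept∈set)
'b' @ 4: {1,2,3,4,5,6,7}  (accept∈set)
'b' @ 5: {1,2,3,4,5,6,7}  (accept∈set)
'a' @ 6: {1,2,3,4,6,7}  (accept∈set)
'a' @ 7: {1,2,3,4,6,7}  (accept∈set)
'a' @ 8: {1,2,3,4,6,7}  (accept∈set)
after full input: {1,2,3,4,6,7}  (accept=1 in)

Answer: ACCEPT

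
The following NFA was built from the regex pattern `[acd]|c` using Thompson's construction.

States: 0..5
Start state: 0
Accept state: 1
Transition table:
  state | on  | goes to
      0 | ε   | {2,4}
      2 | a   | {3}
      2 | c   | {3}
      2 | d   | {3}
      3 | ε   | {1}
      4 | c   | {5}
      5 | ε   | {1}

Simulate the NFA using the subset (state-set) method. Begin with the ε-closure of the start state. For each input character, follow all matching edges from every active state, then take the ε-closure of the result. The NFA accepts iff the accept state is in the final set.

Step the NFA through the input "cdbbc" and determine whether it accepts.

start: ε-closure({0}) = {0,2,4}
'c' @ 1: {1,3,5}  ✓accept
'd' @ 2: {}  — dead — no transitions
rest 'bbc' ignored (set empty)
end set {} — state 1 not in

Answer: REJECT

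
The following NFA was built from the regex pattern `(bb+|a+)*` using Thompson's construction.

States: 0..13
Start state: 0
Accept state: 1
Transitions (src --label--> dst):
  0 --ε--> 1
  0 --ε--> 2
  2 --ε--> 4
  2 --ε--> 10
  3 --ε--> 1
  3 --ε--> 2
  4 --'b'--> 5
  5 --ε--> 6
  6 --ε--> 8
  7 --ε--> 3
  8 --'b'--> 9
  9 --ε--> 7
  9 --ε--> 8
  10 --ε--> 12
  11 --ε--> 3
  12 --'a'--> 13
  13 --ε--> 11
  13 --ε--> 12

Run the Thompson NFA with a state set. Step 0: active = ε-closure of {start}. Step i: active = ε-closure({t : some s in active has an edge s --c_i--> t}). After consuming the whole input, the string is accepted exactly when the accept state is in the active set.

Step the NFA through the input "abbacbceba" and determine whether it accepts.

Answer: REJECT

Steps:
start: ε-closure({0}) = {0,1,2,4,10,12}
'a' @ 1: {1,2,3,4,10,11,12,13}  [accepting]
'b' @ 2: {5,6,8}
'b' @ 3: {1,2,3,4,7,8,9,10,12}  [accepting]
'a' @ 4: {1,2,3,4,10,11,12,13}  [accepting]
'c' @ 5: {}  — no active states
rest 'bceba' ignored (set empty)
end set {} — state 1 not in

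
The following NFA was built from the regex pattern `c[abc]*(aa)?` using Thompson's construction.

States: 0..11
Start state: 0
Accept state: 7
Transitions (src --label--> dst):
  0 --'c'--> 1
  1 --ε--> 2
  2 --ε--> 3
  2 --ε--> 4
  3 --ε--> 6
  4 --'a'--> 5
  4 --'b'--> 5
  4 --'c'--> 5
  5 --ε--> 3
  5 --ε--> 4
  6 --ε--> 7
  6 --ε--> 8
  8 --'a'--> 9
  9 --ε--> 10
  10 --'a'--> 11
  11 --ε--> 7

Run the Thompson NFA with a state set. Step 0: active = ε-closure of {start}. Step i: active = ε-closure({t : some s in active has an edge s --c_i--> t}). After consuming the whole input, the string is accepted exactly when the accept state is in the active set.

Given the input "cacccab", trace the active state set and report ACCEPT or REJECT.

initial (ε-close {0}): {0}
'c' @ 1: {1,2,3,4,6,7,8}  ✓accept
'a' @ 2: {3,4,5,6,7,8,9,10}  ✓accept
'c' @ 3: {3,4,5,6,7,8}  ✓accept
'c' @ 4: {3,4,5,6,7,8}  ✓accept
'c' @ 5: {3,4,5,6,7,8}  ✓accept
'a' @ 6: {3,4,5,6,7,8,9,10}  ✓accept
'b' @ 7: {3,4,5,6,7,8}  ✓accept
after full input: {3,4,5,6,7,8}  (accept=7 in)

Answer: ACCEPT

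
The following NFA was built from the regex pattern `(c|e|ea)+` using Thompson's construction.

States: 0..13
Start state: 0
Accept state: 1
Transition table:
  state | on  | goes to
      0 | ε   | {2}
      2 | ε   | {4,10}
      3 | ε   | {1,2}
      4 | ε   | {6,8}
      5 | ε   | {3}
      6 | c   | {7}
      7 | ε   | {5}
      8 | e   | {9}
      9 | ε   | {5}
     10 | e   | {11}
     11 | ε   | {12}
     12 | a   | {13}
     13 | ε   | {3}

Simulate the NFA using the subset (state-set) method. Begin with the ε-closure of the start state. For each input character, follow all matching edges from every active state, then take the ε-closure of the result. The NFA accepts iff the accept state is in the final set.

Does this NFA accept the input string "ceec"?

Answer: ACCEPT

Steps:
initial (ε-close {0}): {0,2,4,6,8,10}
'c' @ 1: {1,2,3,4,5,6,7,8,10}  (accept∈set)
'e' @ 2: {1,2,3,4,5,6,8,9,10,11,12}  (accept∈set)
'e' @ 3: {1,2,3,4,5,6,8,9,10,11,12}  (accept∈set)
'c' @ 4: {1,2,3,4,5,6,7,8,10}  (accept∈set)
final: {1,2,3,4,5,6,7,8,10}; accept 1 in set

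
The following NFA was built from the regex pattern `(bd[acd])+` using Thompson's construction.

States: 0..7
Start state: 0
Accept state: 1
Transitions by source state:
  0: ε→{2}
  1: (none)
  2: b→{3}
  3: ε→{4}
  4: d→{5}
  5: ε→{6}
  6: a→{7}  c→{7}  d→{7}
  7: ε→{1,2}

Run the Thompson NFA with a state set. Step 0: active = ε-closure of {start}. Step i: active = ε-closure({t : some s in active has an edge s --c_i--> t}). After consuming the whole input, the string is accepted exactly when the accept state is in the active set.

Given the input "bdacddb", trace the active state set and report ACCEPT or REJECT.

initial (ε-close {0}): {0,2}
'b' @ 1: {3,4}
'd' @ 2: {5,6}
'a' @ 3: {1,2,7}  (accept∈set)
'c' @ 4: {}  — state set empty
rest 'ddb' ignored (set empty)
end set {} — state 1 not in

Answer: REJECT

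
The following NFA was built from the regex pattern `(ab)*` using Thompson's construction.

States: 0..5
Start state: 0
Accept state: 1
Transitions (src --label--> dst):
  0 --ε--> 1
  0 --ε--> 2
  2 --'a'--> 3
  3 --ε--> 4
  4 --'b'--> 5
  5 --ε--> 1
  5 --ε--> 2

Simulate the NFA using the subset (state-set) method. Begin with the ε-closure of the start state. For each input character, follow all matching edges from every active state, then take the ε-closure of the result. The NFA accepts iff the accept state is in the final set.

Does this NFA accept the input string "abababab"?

Answer: ACCEPT

Derivation:
start: ε-closure({0}) = {0,1,2}
'a' @ 1: {3,4}
'b' @ 2: {1,2,5}  [accepting]
'a' @ 3: {3,4}
'b' @ 4: {1,2,5}  [accepting]
'a' @ 5: {3,4}
'b' @ 6: {1,2,5}  [accepting]
'a' @ 7: {3,4}
'b' @ 8: {1,2,5}  [accepting]
after full input: {1,2,5}  (accept=1 in)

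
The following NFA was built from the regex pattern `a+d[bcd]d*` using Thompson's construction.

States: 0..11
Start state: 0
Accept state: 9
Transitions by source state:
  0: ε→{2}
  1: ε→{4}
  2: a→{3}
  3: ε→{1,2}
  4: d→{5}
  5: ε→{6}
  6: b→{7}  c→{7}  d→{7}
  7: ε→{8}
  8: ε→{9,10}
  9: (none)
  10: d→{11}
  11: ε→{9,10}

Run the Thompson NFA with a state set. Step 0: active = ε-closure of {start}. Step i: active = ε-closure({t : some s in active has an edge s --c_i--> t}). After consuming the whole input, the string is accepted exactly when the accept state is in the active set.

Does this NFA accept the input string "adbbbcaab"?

start: ε-closure({0}) = {0,2}
'a' @ 1: {1,2,3,4}
'd' @ 2: {5,6}
'b' @ 3: {7,8,9,10}  ✓accept
'b' @ 4: {}  — state set empty
rest 'bcaab' ignored (set empty)
end set {} — state 9 not in

Answer: REJECT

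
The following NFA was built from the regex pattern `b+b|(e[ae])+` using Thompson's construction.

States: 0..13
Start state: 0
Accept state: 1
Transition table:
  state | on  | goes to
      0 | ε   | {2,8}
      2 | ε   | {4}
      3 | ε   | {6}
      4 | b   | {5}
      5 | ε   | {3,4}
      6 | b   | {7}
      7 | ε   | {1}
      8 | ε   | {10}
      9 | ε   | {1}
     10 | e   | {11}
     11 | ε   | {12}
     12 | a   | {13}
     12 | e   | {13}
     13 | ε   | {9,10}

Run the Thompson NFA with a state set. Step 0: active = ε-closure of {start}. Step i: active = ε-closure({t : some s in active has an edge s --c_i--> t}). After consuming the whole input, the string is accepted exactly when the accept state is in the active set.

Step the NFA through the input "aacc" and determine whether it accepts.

Answer: REJECT

Trace:
S₀ = ε-closure({0}) = {0,2,4,8,10}
'a' @ 1: {}  — no active states
rest 'acc' ignored (set empty)
end set {} — state 1 not in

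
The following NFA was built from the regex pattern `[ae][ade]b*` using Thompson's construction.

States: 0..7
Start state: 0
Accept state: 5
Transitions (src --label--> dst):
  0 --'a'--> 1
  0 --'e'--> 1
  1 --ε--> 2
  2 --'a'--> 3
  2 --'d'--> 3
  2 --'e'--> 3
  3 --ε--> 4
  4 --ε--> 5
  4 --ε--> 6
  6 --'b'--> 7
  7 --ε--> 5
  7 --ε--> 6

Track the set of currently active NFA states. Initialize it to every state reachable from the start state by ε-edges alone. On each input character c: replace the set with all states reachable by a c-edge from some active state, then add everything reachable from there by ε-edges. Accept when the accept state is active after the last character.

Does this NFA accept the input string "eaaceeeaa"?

initial (ε-close {0}): {0}
'e' @ 1: {1,2}
'a' @ 2: {3,4,5,6}  [accepting]
'a' @ 3: {}  — state set empty
rest 'ceeeaa' ignored (set empty)
final: {}; accept 5 not in set

Answer: REJECT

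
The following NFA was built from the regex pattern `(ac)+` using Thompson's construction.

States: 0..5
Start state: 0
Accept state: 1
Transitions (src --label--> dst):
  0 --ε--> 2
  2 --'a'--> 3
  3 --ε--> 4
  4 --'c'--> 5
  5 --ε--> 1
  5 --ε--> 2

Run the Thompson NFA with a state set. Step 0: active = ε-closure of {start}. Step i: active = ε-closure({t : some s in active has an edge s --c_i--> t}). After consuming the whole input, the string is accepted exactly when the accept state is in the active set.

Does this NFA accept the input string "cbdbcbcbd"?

S₀ = ε-closure({0}) = {0,2}
'c' @ 1: {}  — state set empty
rest 'bdbcbcbd' ignored (set empty)
end set {} — state 1 not in

Answer: REJECT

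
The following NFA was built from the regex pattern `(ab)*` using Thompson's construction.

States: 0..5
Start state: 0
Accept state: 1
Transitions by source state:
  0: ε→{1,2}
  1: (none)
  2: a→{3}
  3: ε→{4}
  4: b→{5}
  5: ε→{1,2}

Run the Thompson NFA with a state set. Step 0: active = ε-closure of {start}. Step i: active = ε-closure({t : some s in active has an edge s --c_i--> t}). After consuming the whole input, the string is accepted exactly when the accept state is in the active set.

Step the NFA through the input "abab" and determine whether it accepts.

start: ε-closure({0}) = {0,1,2}
'a' @ 1: {3,4}
'b' @ 2: {1,2,5}  [accepting]
'a' @ 3: {3,4}
'b' @ 4: {1,2,5}  [accepting]
final: {1,2,5}; accept 1 in set

Answer: ACCEPT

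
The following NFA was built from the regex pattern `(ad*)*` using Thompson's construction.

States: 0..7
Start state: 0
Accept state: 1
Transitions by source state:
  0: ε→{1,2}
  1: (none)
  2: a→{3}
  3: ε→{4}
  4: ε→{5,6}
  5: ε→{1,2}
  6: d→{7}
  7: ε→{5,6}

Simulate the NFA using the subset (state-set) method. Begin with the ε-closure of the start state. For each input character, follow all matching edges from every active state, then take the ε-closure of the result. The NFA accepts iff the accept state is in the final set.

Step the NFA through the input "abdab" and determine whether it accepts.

S₀ = ε-closure({0}) = {0,1,2}
'a' @ 1: {1,2,3,4,5,6}  ✓accept
'b' @ 2: {}  — state set empty
rest 'dab' ignored (set empty)
final: {}; accept 1 not in set

Answer: REJECT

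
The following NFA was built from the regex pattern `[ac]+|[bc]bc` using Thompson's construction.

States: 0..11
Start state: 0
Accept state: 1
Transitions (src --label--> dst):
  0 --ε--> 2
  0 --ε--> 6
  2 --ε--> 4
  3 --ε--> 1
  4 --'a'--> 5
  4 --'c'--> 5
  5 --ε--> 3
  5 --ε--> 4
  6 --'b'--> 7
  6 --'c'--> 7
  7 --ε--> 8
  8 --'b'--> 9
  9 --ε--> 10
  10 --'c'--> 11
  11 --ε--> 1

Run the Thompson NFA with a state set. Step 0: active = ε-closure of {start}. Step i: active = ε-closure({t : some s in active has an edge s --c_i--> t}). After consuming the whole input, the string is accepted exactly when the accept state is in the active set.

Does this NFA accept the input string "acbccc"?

Answer: REJECT

Steps:
initial (ε-close {0}): {0,2,4,6}
'a' @ 1: {1,3,4,5}  [accepting]
'c' @ 2: {1,3,4,5}  [accepting]
'b' @ 3: {}  — state set empty
rest 'ccc' ignored (set empty)
final: {}; accept 1 not in set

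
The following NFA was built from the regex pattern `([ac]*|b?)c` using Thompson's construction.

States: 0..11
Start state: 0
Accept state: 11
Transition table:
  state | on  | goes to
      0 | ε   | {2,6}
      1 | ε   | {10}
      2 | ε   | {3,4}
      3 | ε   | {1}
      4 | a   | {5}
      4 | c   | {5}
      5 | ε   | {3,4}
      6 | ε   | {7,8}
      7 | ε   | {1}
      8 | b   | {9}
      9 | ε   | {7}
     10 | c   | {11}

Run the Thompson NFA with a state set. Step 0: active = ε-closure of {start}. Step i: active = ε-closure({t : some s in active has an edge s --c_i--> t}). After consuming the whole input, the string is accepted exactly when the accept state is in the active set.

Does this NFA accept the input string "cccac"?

start: ε-closure({0}) = {0,1,2,3,4,6,7,8,10}
'c' @ 1: {1,3,4,5,10,11}  ✓accept
'c' @ 2: {1,3,4,5,10,11}  ✓accept
'c' @ 3: {1,3,4,5,10,11}  ✓accept
'a' @ 4: {1,3,4,5,10}
'c' @ 5: {1,3,4,5,10,11}  ✓accept
after full input: {1,3,4,5,10,11}  (accept=11 in)

Answer: ACCEPT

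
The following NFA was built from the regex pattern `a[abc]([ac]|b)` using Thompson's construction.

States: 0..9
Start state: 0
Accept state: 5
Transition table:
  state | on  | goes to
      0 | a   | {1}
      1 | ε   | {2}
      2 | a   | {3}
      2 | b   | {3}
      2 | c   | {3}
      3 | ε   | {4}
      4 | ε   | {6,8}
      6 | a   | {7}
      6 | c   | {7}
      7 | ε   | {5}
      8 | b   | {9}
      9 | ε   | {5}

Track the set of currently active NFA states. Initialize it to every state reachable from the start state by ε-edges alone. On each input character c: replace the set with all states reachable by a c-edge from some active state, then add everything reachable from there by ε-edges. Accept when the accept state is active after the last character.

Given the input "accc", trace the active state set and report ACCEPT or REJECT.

S₀ = ε-closure({0}) = {0}
'a' @ 1: {1,2}
'c' @ 2: {3,4,6,8}
'c' @ 3: {5,7}  ✓accept
'c' @ 4: {}  — no active states
final: {}; accept 5 not in set

Answer: REJECT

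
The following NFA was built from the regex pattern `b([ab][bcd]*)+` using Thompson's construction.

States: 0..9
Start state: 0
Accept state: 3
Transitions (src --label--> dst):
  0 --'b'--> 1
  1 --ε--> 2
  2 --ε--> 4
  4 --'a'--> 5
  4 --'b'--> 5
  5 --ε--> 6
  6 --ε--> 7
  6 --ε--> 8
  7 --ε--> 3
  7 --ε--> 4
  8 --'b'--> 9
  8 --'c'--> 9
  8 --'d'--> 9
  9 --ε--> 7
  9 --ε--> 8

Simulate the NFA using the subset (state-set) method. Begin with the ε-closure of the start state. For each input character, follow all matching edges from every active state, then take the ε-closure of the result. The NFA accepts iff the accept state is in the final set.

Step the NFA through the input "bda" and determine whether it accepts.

Answer: REJECT

Trace:
start: ε-closure({0}) = {0}
'b' @ 1: {1,2,4}
'd' @ 2: {}  — state set empty
rest 'a' ignored (set empty)
after full input: {}  (accept=3 not in)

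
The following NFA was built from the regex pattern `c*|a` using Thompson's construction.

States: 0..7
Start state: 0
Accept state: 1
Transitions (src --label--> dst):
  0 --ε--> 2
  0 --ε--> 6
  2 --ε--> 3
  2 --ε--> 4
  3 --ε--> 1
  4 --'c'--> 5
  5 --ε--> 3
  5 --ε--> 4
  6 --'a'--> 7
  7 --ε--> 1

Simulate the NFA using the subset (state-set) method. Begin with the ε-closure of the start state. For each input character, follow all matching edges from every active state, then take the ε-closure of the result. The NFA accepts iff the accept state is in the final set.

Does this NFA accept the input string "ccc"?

S₀ = ε-closure({0}) = {0,1,2,3,4,6}
'c' @ 1: {1,3,4,5}  ✓accept
'c' @ 2: {1,3,4,5}  ✓accept
'c' @ 3: {1,3,4,5}  ✓accept
end set {1,3,4,5} — state 1 in

Answer: ACCEPT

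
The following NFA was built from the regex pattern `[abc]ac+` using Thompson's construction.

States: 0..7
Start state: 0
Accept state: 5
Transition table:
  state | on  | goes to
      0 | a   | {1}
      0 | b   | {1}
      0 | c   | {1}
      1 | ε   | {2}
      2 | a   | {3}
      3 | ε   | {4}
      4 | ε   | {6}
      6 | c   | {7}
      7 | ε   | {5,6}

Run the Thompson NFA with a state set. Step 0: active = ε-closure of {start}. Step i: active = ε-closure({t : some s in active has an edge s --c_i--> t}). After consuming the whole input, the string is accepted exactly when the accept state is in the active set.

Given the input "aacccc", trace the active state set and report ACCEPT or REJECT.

Answer: ACCEPT

Trace:
initial (ε-close {0}): {0}
'a' @ 1: {1,2}
'a' @ 2: {3,4,6}
'c' @ 3: {5,6,7}  [accepting]
'c' @ 4: {5,6,7}  [accepting]
'c' @ 5: {5,6,7}  [accepting]
'c' @ 6: {5,6,7}  [accepting]
end set {5,6,7} — state 5 in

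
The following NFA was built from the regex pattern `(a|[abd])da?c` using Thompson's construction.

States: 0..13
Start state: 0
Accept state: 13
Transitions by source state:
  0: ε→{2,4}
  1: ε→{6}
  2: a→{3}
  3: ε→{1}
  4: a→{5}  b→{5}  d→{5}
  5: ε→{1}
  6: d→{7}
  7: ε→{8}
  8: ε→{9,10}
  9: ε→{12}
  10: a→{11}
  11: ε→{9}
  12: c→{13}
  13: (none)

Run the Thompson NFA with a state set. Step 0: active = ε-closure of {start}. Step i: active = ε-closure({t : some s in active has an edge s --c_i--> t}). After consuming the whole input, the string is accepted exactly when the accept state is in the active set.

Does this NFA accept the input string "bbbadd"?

Answer: REJECT

Trace:
start: ε-closure({0}) = {0,2,4}
'b' @ 1: {1,5,6}
'b' @ 2: {}  — state set empty
rest 'badd' ignored (set empty)
final: {}; accept 13 not in set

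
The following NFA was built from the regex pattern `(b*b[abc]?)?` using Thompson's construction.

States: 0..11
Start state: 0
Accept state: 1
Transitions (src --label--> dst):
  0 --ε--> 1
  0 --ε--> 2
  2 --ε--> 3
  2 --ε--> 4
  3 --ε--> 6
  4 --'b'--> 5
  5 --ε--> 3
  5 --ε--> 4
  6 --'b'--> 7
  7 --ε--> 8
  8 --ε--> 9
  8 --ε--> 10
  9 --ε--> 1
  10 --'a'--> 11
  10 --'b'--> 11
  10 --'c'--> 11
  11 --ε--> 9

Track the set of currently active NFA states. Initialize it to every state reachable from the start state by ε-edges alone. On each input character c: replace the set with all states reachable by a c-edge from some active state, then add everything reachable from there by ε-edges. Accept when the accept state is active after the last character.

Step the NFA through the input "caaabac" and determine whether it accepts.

initial (ε-close {0}): {0,1,2,3,4,6}
'c' @ 1: {}  — no active states
rest 'aaabac' ignored (set empty)
end set {} — state 1 not in

Answer: REJECT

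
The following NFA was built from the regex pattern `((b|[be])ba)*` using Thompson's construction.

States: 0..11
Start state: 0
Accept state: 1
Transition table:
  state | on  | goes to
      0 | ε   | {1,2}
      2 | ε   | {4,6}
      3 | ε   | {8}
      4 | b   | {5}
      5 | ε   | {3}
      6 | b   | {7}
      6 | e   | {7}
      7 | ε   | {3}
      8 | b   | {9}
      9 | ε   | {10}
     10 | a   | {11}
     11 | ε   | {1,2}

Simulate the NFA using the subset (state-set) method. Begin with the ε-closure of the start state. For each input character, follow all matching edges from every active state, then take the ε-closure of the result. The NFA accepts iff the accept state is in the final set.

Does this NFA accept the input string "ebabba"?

start: ε-closure({0}) = {0,1,2,4,6}
'e' @ 1: {3,7,8}
'b' @ 2: {9,10}
'a' @ 3: {1,2,4,6,11}  (accept∈set)
'b' @ 4: {3,5,7,8}
'b' @ 5: {9,10}
'a' @ 6: {1,2,4,6,11}  (accept∈set)
final: {1,2,4,6,11}; accept 1 in set

Answer: ACCEPT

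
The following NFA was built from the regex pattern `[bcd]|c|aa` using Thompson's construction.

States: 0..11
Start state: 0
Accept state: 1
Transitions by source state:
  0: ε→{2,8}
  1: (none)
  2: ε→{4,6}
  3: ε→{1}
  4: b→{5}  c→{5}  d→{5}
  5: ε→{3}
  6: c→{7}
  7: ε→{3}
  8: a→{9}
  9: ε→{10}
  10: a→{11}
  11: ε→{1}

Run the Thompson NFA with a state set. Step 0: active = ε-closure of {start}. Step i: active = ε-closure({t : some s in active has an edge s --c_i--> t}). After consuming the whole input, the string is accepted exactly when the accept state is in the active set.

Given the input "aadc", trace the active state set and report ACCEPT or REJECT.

initial (ε-close {0}): {0,2,4,6,8}
'a' @ 1: {9,10}
'a' @ 2: {1,11}  ✓accept
'd' @ 3: {}  — state set empty
rest 'c' ignored (set empty)
after full input: {}  (accept=1 not in)

Answer: REJECT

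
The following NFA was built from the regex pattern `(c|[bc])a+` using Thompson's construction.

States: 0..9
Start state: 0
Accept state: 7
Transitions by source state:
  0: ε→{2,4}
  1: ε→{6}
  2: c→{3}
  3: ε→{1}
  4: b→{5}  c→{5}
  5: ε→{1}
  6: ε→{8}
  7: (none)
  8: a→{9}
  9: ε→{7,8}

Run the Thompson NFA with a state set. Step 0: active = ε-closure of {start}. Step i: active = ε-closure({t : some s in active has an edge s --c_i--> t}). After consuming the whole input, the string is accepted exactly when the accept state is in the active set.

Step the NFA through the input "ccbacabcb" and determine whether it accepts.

Answer: REJECT

Steps:
initial (ε-close {0}): {0,2,4}
'c' @ 1: {1,3,5,6,8}
'c' @ 2: {}  — no active states
rest 'bacabcb' ignored (set empty)
final: {}; accept 7 not in set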